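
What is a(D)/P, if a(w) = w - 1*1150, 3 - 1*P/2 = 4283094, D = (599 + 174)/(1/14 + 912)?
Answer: 271732/2025584777 ≈ 0.00013415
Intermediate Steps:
D = 10822/12769 (D = 773/(1/14 + 912) = 773/(12769/14) = 773*(14/12769) = 10822/12769 ≈ 0.84752)
P = -8566182 (P = 6 - 2*4283094 = 6 - 8566188 = -8566182)
a(w) = -1150 + w (a(w) = w - 1150 = -1150 + w)
a(D)/P = (-1150 + 10822/12769)/(-8566182) = -14673528/12769*(-1/8566182) = 271732/2025584777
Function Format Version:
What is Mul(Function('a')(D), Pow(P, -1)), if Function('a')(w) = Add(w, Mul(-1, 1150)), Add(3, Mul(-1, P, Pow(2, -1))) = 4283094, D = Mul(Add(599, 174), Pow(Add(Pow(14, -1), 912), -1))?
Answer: Rational(271732, 2025584777) ≈ 0.00013415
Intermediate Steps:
D = Rational(10822, 12769) (D = Mul(773, Pow(Add(Rational(1, 14), 912), -1)) = Mul(773, Pow(Rational(12769, 14), -1)) = Mul(773, Rational(14, 12769)) = Rational(10822, 12769) ≈ 0.84752)
P = -8566182 (P = Add(6, Mul(-2, 4283094)) = Add(6, -8566188) = -8566182)
Function('a')(w) = Add(-1150, w) (Function('a')(w) = Add(w, -1150) = Add(-1150, w))
Mul(Function('a')(D), Pow(P, -1)) = Mul(Add(-1150, Rational(10822, 12769)), Pow(-8566182, -1)) = Mul(Rational(-14673528, 12769), Rational(-1, 8566182)) = Rational(271732, 2025584777)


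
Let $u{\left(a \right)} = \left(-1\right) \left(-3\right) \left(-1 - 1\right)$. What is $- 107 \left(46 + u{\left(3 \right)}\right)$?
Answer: $-4280$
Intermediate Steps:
$u{\left(a \right)} = -6$ ($u{\left(a \right)} = 3 \left(-2\right) = -6$)
$- 107 \left(46 + u{\left(3 \right)}\right) = - 107 \left(46 - 6\right) = \left(-107\right) 40 = -4280$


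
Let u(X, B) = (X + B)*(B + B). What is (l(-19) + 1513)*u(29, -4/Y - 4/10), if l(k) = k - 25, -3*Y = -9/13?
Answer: -132074852/225 ≈ -5.8700e+5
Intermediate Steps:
Y = 3/13 (Y = -(-3)/13 = -⅓*(-9/13) = 3/13 ≈ 0.23077)
u(X, B) = 2*B*(B + X) (u(X, B) = (B + X)*(2*B) = 2*B*(B + X))
l(k) = -25 + k
(l(-19) + 1513)*u(29, -4/Y - 4/10) = ((-25 - 19) + 1513)*(2*(-4/3/13 - 4/10)*((-4/3/13 - 4/10) + 29)) = (-44 + 1513)*(2*(-4*13/3 - 4*⅒)*((-4*13/3 - 4*⅒) + 29)) = 1469*(2*(-52/3 - ⅖)*((-52/3 - ⅖) + 29)) = 1469*(2*(-266/15)*(-266/15 + 29)) = 1469*(2*(-266/15)*(169/15)) = 1469*(-89908/225) = -132074852/225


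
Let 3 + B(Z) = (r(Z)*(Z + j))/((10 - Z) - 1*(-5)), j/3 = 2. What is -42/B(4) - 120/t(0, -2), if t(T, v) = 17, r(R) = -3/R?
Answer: 1996/459 ≈ 4.3486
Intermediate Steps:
j = 6 (j = 3*2 = 6)
B(Z) = -3 - 3*(6 + Z)/(Z*(15 - Z)) (B(Z) = -3 + ((-3/Z)*(Z + 6))/((10 - Z) - 1*(-5)) = -3 + ((-3/Z)*(6 + Z))/((10 - Z) + 5) = -3 + (-3*(6 + Z)/Z)/(15 - Z) = -3 - 3*(6 + Z)/(Z*(15 - Z)))
-42/B(4) - 120/t(0, -2) = -42*4*(-15 + 4)/(3*(6 - 1*4*(-16 + 4))) - 120/17 = -42*(-44/(3*(6 - 1*4*(-12)))) - 120*1/17 = -42*(-44/(3*(6 + 48))) - 120/17 = -42/(3*(1/4)*(-1/11)*54) - 120/17 = -42/(-81/22) - 120/17 = -42*(-22/81) - 120/17 = 308/27 - 120/17 = 1996/459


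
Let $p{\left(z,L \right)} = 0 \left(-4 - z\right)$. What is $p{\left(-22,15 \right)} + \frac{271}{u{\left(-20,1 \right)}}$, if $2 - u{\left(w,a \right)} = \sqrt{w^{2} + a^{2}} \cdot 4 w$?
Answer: $- \frac{271}{1283198} + \frac{5420 \sqrt{401}}{641599} \approx 0.16895$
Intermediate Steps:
$p{\left(z,L \right)} = 0$
$u{\left(w,a \right)} = 2 - 4 w \sqrt{a^{2} + w^{2}}$ ($u{\left(w,a \right)} = 2 - \sqrt{w^{2} + a^{2}} \cdot 4 w = 2 - \sqrt{a^{2} + w^{2}} \cdot 4 w = 2 - 4 \sqrt{a^{2} + w^{2}} w = 2 - 4 w \sqrt{a^{2} + w^{2}}$)
$p{\left(-22,15 \right)} + \frac{271}{u{\left(-20,1 \right)}} = 0 + \frac{271}{2 - - 80 \sqrt{1^{2} + \left(-20\right)^{2}}} = 0 + \frac{271}{2 - - 80 \sqrt{1 + 400}} = 0 + \frac{271}{2 - - 80 \sqrt{401}} = 0 + \frac{271}{2 + 80 \sqrt{401}} = \frac{271}{2 + 80 \sqrt{401}}$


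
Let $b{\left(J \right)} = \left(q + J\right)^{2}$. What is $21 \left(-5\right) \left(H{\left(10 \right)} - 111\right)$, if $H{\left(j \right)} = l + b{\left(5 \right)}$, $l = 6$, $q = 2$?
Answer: $5880$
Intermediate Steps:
$b{\left(J \right)} = \left(2 + J\right)^{2}$
$H{\left(j \right)} = 55$ ($H{\left(j \right)} = 6 + \left(2 + 5\right)^{2} = 6 + 7^{2} = 6 + 49 = 55$)
$21 \left(-5\right) \left(H{\left(10 \right)} - 111\right) = 21 \left(-5\right) \left(55 - 111\right) = \left(-105\right) \left(-56\right) = 5880$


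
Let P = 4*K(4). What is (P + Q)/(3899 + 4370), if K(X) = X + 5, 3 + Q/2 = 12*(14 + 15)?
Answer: 726/8269 ≈ 0.087798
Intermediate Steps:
Q = 690 (Q = -6 + 2*(12*(14 + 15)) = -6 + 2*(12*29) = -6 + 2*348 = -6 + 696 = 690)
K(X) = 5 + X
P = 36 (P = 4*(5 + 4) = 4*9 = 36)
(P + Q)/(3899 + 4370) = (36 + 690)/(3899 + 4370) = 726/8269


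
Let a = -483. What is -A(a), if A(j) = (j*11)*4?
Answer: 21252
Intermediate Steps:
A(j) = 44*j (A(j) = (11*j)*4 = 44*j)
-A(a) = -44*(-483) = -1*(-21252) = 21252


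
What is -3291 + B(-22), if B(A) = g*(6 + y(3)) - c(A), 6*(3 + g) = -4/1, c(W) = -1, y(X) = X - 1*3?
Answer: -3312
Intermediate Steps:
y(X) = -3 + X (y(X) = X - 3 = -3 + X)
g = -11/3 (g = -3 + (-4/1)/6 = -3 + (-4*1)/6 = -3 + (1/6)*(-4) = -3 - 2/3 = -11/3 ≈ -3.6667)
B(A) = -21 (B(A) = -11*(6 + (-3 + 3))/3 - 1*(-1) = -11*(6 + 0)/3 + 1 = -11/3*6 + 1 = -22 + 1 = -21)
-3291 + B(-22) = -3291 - 21 = -3312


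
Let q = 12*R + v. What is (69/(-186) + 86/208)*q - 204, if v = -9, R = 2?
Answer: -655641/3224 ≈ -203.36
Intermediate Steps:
q = 15 (q = 12*2 - 9 = 24 - 9 = 15)
(69/(-186) + 86/208)*q - 204 = (69/(-186) + 86/208)*15 - 204 = (69*(-1/186) + 86*(1/208))*15 - 204 = (-23/62 + 43/104)*15 - 204 = (137/3224)*15 - 204 = 2055/3224 - 204 = -655641/3224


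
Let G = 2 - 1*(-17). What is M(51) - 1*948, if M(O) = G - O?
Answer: -980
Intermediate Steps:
G = 19 (G = 2 + 17 = 19)
M(O) = 19 - O
M(51) - 1*948 = (19 - 1*51) - 1*948 = (19 - 51) - 948 = -32 - 948 = -980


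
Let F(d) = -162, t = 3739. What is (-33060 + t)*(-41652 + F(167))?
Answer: 1226028294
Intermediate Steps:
(-33060 + t)*(-41652 + F(167)) = (-33060 + 3739)*(-41652 - 162) = -29321*(-41814) = 1226028294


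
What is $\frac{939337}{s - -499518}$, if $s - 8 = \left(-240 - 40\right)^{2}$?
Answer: $\frac{939337}{577926} \approx 1.6254$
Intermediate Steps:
$s = 78408$ ($s = 8 + \left(-240 - 40\right)^{2} = 8 + \left(-280\right)^{2} = 8 + 78400 = 78408$)
$\frac{939337}{s - -499518} = \frac{939337}{78408 - -499518} = \frac{939337}{78408 + 499518} = \frac{939337}{577926}$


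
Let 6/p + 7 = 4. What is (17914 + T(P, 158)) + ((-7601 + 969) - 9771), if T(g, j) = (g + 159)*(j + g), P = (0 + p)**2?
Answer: 27917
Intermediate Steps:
p = -2 (p = 6/(-7 + 4) = 6/(-3) = 6*(-1/3) = -2)
P = 4 (P = (0 - 2)**2 = (-2)**2 = 4)
T(g, j) = (159 + g)*(g + j)
(17914 + T(P, 158)) + ((-7601 + 969) - 9771) = (17914 + (4**2 + 159*4 + 159*158 + 4*158)) + ((-7601 + 969) - 9771) = (17914 + (16 + 636 + 25122 + 632)) + (-6632 - 9771) = (17914 + 26406) - 16403 = 44320 - 16403 = 27917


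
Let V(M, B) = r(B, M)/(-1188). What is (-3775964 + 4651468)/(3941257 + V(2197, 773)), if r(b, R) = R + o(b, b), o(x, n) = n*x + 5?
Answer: 94554432/425601235 ≈ 0.22217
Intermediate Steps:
o(x, n) = 5 + n*x
r(b, R) = 5 + R + b² (r(b, R) = R + (5 + b*b) = R + (5 + b²) = 5 + R + b²)
V(M, B) = -5/1188 - M/1188 - B²/1188 (V(M, B) = (5 + M + B²)/(-1188) = (5 + M + B²)*(-1/1188) = -5/1188 - M/1188 - B²/1188)
(-3775964 + 4651468)/(3941257 + V(2197, 773)) = (-3775964 + 4651468)/(3941257 + (-5/1188 - 1/1188*2197 - 1/1188*773²)) = 875504/(3941257 + (-5/1188 - 2197/1188 - 1/1188*597529)) = 875504/(3941257 + (-5/1188 - 2197/1188 - 597529/1188)) = 875504/(3941257 - 54521/108) = 875504/(425601235/108) = 875504*(108/425601235) = 94554432/425601235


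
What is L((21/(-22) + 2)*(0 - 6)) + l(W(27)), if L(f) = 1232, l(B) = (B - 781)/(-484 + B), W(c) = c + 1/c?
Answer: 15220773/12338 ≈ 1233.7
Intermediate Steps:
l(B) = (-781 + B)/(-484 + B)
L((21/(-22) + 2)*(0 - 6)) + l(W(27)) = 1232 + (-781 + (27 + 1/27))/(-484 + (27 + 1/27)) = 1232 + (-781 + 730/27)/(-484 + 730/27) = 1232 - 20357/27/(-12338/27) = 1232 - 27/12338*(-20357/27) = 1232 + 20357/12338 = 15220773/12338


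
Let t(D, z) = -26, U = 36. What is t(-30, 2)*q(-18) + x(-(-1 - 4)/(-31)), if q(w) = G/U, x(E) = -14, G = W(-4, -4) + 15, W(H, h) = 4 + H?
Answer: -149/6 ≈ -24.833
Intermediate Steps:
G = 15 (G = (4 - 4) + 15 = 0 + 15 = 15)
q(w) = 5/12 (q(w) = 15/36 = 15*(1/36) = 5/12)
t(-30, 2)*q(-18) + x(-(-1 - 4)/(-31)) = -26*5/12 - 14 = -65/6 - 14 = -149/6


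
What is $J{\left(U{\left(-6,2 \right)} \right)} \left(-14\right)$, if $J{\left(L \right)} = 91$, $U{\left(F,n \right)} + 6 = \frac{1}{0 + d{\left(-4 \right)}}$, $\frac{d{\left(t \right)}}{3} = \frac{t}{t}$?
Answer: $-1274$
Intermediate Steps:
$d{\left(t \right)} = 3$ ($d{\left(t \right)} = 3 \frac{t}{t} = 3 \cdot 1 = 3$)
$U{\left(F,n \right)} = - \frac{17}{3}$ ($U{\left(F,n \right)} = -6 + \frac{1}{0 + 3} = -6 + \frac{1}{3} = - \frac{17}{3}$)
$J{\left(U{\left(-6,2 \right)} \right)} \left(-14\right) = 91 \left(-14\right) = -1274$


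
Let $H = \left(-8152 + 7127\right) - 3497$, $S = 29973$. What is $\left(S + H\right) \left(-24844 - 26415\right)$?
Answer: $-1304592809$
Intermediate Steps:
$H = -4522$ ($H = -1025 - 3497 = -4522$)
$\left(S + H\right) \left(-24844 - 26415\right) = \left(29973 - 4522\right) \left(-24844 - 26415\right) = 25451 \left(-51259\right) = -1304592809$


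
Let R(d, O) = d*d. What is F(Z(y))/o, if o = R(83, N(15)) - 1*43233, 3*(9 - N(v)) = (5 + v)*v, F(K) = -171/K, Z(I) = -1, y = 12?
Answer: -171/36344 ≈ -0.0047050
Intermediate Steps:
N(v) = 9 - v*(5 + v)/3 (N(v) = 9 - (5 + v)*v/3 = 9 - v*(5 + v)/3)
R(d, O) = d²
o = -36344 (o = 83² - 1*43233 = 6889 - 43233 = -36344)
F(Z(y))/o = -171/(-1)/(-36344) = -171*(-1)*(-1/36344) = 171*(-1/36344) = -171/36344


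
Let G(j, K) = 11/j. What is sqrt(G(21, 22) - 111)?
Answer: 4*I*sqrt(3045)/21 ≈ 10.511*I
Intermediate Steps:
sqrt(G(21, 22) - 111) = sqrt(11/21 - 111) = sqrt(-2320/21) = 4*I*sqrt(3045)/21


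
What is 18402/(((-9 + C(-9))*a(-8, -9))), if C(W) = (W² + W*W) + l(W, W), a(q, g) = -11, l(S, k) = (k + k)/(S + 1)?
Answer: -24536/2277 ≈ -10.776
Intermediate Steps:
l(S, k) = 2*k/(1 + S) (l(S, k) = (2*k)/(1 + S) = 2*k/(1 + S))
C(W) = 2*W² + 2*W/(1 + W) (C(W) = (W² + W*W) + 2*W/(1 + W) = (W² + W²) + 2*W/(1 + W) = 2*W² + 2*W/(1 + W))
18402/(((-9 + C(-9))*a(-8, -9))) = 18402/(((-9 + 2*(-9)*(1 - 9*(1 - 9))/(1 - 9))*(-11))) = 18402/(((-9 + 2*(-9)*(1 - 9*(-8))/(-8))*(-11))) = 18402/(((-9 + 2*(-9)*(-⅛)*(1 + 72))*(-11))) = 18402/(((-9 + 2*(-9)*(-⅛)*73)*(-11))) = 18402/(((-9 + 657/4)*(-11))) = 18402/(((621/4)*(-11))) = 18402/(-6831/4) = 18402*(-4/6831) = -24536/2277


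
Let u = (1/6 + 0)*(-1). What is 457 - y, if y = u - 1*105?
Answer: 3373/6 ≈ 562.17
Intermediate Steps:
u = -1/6 (u = (1/6 + 0)*(-1) = (1/6)*(-1) = -1/6 ≈ -0.16667)
y = -631/6 (y = -1/6 - 1*105 = -1/6 - 105 = -631/6 ≈ -105.17)
457 - y = 457 - 1*(-631/6) = 457 + 631/6 = 3373/6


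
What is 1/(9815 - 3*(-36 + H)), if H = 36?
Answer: 1/9815 ≈ 0.00010188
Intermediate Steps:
1/(9815 - 3*(-36 + H)) = 1/(9815 - 3*(-36 + 36)) = 1/(9815 - 3*0) = 1/(9815 + 0) = 1/9815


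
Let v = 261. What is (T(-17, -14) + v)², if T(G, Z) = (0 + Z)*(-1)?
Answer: 75625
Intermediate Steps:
T(G, Z) = -Z (T(G, Z) = Z*(-1) = -Z)
(T(-17, -14) + v)² = (-1*(-14) + 261)² = (14 + 261)² = 275² = 75625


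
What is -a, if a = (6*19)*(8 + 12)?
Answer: -2280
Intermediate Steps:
a = 2280 (a = 114*20 = 2280)
-a = -1*2280 = -2280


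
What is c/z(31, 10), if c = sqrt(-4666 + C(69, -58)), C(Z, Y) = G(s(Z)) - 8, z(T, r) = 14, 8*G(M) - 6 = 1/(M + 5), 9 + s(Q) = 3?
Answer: I*sqrt(1526)/8 ≈ 4.883*I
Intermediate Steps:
s(Q) = -6 (s(Q) = -9 + 3 = -6)
G(M) = 3/4 + 1/(8*(5 + M)) (G(M) = 3/4 + 1/(8*(M + 5)) = 3/4 + 1/(8*(5 + M)))
C(Z, Y) = -59/8 (C(Z, Y) = (31 + 6*(-6))/(8*(5 - 6)) - 8 = (1/8)*(31 - 36)/(-1) - 8 = (1/8)*(-1)*(-5) - 8 = 5/8 - 8 = -59/8)
c = 7*I*sqrt(1526)/4 (c = sqrt(-4666 - 59/8) = sqrt(-37387/8) = 7*I*sqrt(1526)/4 ≈ 68.362*I)
c/z(31, 10) = (7*I*sqrt(1526)/4)/14 = (7*I*sqrt(1526)/4)*(1/14) = I*sqrt(1526)/8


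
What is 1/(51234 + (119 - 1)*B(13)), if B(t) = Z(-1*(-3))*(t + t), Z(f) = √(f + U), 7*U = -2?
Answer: 179319/9097809718 - 767*√133/4548904859 ≈ 1.7766e-5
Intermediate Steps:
U = -2/7 (U = (⅐)*(-2) = -2/7 ≈ -0.28571)
Z(f) = √(-2/7 + f) (Z(f) = √(f - 2/7) = √(-2/7 + f))
B(t) = 2*t*√133/7 (B(t) = (√(-14 + 49*(-1*(-3)))/7)*(t + t) = (√(-14 + 49*3)/7)*(2*t) = (√(-14 + 147)/7)*(2*t) = (√133/7)*(2*t) = 2*t*√133/7)
1/(51234 + (119 - 1)*B(13)) = 1/(51234 + (119 - 1)*((2/7)*13*√133)) = 1/(51234 + 118*(26*√133/7)) = 1/(51234 + 3068*√133/7)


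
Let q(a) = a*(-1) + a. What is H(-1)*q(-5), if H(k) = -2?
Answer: 0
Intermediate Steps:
q(a) = 0 (q(a) = -a + a = 0)
H(-1)*q(-5) = -2*0 = 0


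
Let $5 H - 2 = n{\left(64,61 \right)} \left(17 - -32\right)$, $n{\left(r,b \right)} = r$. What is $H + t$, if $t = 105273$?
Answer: $\frac{529503}{5} \approx 1.059 \cdot 10^{5}$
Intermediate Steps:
$H = \frac{3138}{5}$ ($H = \frac{2}{5} + \frac{64 \left(17 - -32\right)}{5} = \frac{2}{5} + \frac{64 \left(17 + 32\right)}{5} = \frac{2}{5} + \frac{64 \cdot 49}{5} = \frac{2}{5} + \frac{1}{5} \cdot 3136 = \frac{2}{5} + \frac{3136}{5} = \frac{3138}{5} \approx 627.6$)
$H + t = \frac{3138}{5} + 105273 = \frac{529503}{5}$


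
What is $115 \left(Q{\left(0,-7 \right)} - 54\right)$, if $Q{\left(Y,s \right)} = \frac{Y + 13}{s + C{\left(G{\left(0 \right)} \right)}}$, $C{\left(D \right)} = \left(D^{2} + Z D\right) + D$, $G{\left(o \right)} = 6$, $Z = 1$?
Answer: $- \frac{253115}{41} \approx -6173.5$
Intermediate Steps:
$C{\left(D \right)} = D^{2} + 2 D$ ($C{\left(D \right)} = \left(D^{2} + 1 D\right) + D = \left(D^{2} + D\right) + D = \left(D + D^{2}\right) + D = D^{2} + 2 D$)
$Q{\left(Y,s \right)} = \frac{13 + Y}{48 + s}$ ($Q{\left(Y,s \right)} = \frac{Y + 13}{s + 6 \left(2 + 6\right)} = \frac{13 + Y}{s + 6 \cdot 8} = \frac{13 + Y}{s + 48} = \frac{13 + Y}{48 + s}$)
$115 \left(Q{\left(0,-7 \right)} - 54\right) = 115 \left(\frac{13 + 0}{48 - 7} - 54\right) = 115 \left(\frac{1}{41} \cdot 13 - 54\right) = 115 \left(\frac{13}{41} - 54\right) = 115 \left(- \frac{2201}{41}\right) = - \frac{253115}{41}$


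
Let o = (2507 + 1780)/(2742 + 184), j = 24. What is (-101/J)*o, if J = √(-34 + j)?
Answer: 432987*I*√10/29260 ≈ 46.795*I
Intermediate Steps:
o = 4287/2926 ≈ 1.4651
J = I*√10 (J = √(-34 + 24) = √(-10) = I*√10 ≈ 3.1623*I)
(-101/J)*o = -101*(-I*√10/10)*(4287/2926) = -(-101)*I*√10/10*(4287/2926) = (101*I*√10/10)*(4287/2926) = 432987*I*√10/29260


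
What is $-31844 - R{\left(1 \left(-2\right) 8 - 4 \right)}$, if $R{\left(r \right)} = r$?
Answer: $-31824$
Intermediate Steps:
$-31844 - R{\left(1 \left(-2\right) 8 - 4 \right)} = -31844 - \left(1 \left(-2\right) 8 - 4\right) = -31844 - \left(\left(-2\right) 8 - 4\right) = -31844 - \left(-16 - 4\right) = -31844 - -20 = -31844 + 20 = -31824$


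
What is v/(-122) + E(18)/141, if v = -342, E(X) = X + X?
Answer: 8769/2867 ≈ 3.0586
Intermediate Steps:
E(X) = 2*X
v/(-122) + E(18)/141 = -342/(-122) + (2*18)/141 = -342*(-1/122) + 36*(1/141) = 171/61 + 12/47 = 8769/2867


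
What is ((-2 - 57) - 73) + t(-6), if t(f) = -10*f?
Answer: -72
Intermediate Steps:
((-2 - 57) - 73) + t(-6) = ((-2 - 57) - 73) - 10*(-6) = (-59 - 73) + 60 = -132 + 60 = -72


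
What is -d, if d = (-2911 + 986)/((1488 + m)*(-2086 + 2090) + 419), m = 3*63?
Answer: 1925/7127 ≈ 0.27010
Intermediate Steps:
m = 189
d = -1925/7127 (d = (-2911 + 986)/((1488 + 189)*(-2086 + 2090) + 419) = -1925/(1677*4 + 419) = -1925/(6708 + 419) = -1925/7127 ≈ -0.27010)
-d = -1*(-1925/7127) = 1925/7127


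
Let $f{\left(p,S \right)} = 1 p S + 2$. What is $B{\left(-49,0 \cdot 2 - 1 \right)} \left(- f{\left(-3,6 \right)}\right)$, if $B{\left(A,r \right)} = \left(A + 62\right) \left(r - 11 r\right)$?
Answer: $2080$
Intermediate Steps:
$f{\left(p,S \right)} = 2 + S p$ ($f{\left(p,S \right)} = p S + 2 = S p + 2 = 2 + S p$)
$B{\left(A,r \right)} = - 10 r \left(62 + A\right)$ ($B{\left(A,r \right)} = \left(62 + A\right) \left(- 10 r\right) = - 10 r \left(62 + A\right)$)
$B{\left(-49,0 \cdot 2 - 1 \right)} \left(- f{\left(-3,6 \right)}\right) = - 10 \left(0 \cdot 2 - 1\right) \left(62 - 49\right) \left(- (2 + 6 \left(-3\right))\right) = \left(-10\right) \left(0 - 1\right) 13 \left(- (2 - 18)\right) = \left(-10\right) \left(-1\right) 13 \left(\left(-1\right) \left(-16\right)\right) = 130 \cdot 16 = 2080$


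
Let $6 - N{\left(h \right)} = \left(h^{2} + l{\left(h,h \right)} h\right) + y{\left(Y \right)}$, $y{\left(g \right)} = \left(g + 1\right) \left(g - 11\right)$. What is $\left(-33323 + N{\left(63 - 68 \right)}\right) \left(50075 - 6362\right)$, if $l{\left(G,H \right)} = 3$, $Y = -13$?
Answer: $-1469412495$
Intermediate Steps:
$y{\left(g \right)} = \left(1 + g\right) \left(-11 + g\right)$
$N{\left(h \right)} = -282 - h^{2} - 3 h$ ($N{\left(h \right)} = 6 - \left(\left(h^{2} + 3 h\right) - \left(-119 - 169\right)\right) = 6 - \left(\left(h^{2} + 3 h\right) + \left(-11 + 169 + 130\right)\right) = 6 - \left(\left(h^{2} + 3 h\right) + 288\right) = 6 - \left(288 + h^{2} + 3 h\right) = -282 - h^{2} - 3 h$)
$\left(-33323 + N{\left(63 - 68 \right)}\right) \left(50075 - 6362\right) = \left(-33323 - \left(282 + \left(63 - 68\right)^{2} + 3 \left(63 - 68\right)\right)\right) \left(50075 - 6362\right) = \left(-33323 - \left(282 + \left(63 - 68\right)^{2} + 3 \left(63 - 68\right)\right)\right) 43713 = \left(-33323 - 292\right) 43713 = \left(-33615\right) 43713 = -1469412495$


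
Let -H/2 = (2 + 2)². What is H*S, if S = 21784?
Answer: -697088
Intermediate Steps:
H = -32 (H = -2*(2 + 2)² = -2*4² = -2*16 = -32)
H*S = -32*21784 = -697088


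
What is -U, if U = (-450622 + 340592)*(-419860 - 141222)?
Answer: -61735852460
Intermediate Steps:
U = 61735852460 (U = -110030*(-561082) = 61735852460)
-U = -1*61735852460 = -61735852460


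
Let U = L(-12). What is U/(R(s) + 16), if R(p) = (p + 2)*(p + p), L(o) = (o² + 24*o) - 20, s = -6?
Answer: -41/16 ≈ -2.5625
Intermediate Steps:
L(o) = -20 + o² + 24*o
U = -164 (U = -20 + (-12)² + 24*(-12) = -20 + 144 - 288 = -164)
R(p) = 2*p*(2 + p) (R(p) = (2 + p)*(2*p) = 2*p*(2 + p))
U/(R(s) + 16) = -164/(2*(-6)*(2 - 6) + 16) = -164/(2*(-6)*(-4) + 16) = -164/(48 + 16) = -164/64 = -164*1/64 = -41/16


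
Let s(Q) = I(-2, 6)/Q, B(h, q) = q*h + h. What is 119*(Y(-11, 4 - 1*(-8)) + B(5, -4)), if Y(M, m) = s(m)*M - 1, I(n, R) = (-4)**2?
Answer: -10948/3 ≈ -3649.3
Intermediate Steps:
I(n, R) = 16
B(h, q) = h + h*q (B(h, q) = h*q + h = h + h*q)
s(Q) = 16/Q
Y(M, m) = -1 + 16*M/m (Y(M, m) = (16/m)*M - 1 = 16*M/m - 1 = -1 + 16*M/m)
119*(Y(-11, 4 - 1*(-8)) + B(5, -4)) = 119*((-(4 - 1*(-8)) + 16*(-11))/(4 - 1*(-8)) + 5*(1 - 4)) = 119*((-(4 + 8) - 176)/(4 + 8) + 5*(-3)) = 119*((-1*12 - 176)/12 - 15) = 119*((-12 - 176)/12 - 15) = 119*((1/12)*(-188) - 15) = 119*(-47/3 - 15) = 119*(-92/3) = -10948/3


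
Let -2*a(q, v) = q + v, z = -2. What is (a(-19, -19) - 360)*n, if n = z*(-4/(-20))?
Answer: 682/5 ≈ 136.40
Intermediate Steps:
n = -⅖ (n = -(-8)/(-20) = -(-8)*(-1)/20 = -2*⅕ = -⅖ ≈ -0.40000)
a(q, v) = -q/2 - v/2 (a(q, v) = -(q + v)/2 = -q/2 - v/2)
(a(-19, -19) - 360)*n = ((-½*(-19) - ½*(-19)) - 360)*(-⅖) = ((19/2 + 19/2) - 360)*(-⅖) = (19 - 360)*(-⅖) = -341*(-⅖) = 682/5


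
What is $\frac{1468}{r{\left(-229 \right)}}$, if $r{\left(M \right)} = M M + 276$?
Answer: $\frac{1468}{52717} \approx 0.027847$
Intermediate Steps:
$r{\left(M \right)} = 276 + M^{2}$ ($r{\left(M \right)} = M^{2} + 276 = 276 + M^{2}$)
$\frac{1468}{r{\left(-229 \right)}} = \frac{1468}{276 + \left(-229\right)^{2}} = \frac{1468}{276 + 52441} = \frac{1468}{52717}$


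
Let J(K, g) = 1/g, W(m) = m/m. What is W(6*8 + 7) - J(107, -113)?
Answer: 114/113 ≈ 1.0089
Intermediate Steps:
W(m) = 1
W(6*8 + 7) - J(107, -113) = 1 - 1/(-113) = 1 - 1*(-1/113) = 1 + 1/113 = 114/113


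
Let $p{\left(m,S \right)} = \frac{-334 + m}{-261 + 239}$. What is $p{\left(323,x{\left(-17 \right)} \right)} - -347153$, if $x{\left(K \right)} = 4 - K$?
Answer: $\frac{694307}{2} \approx 3.4715 \cdot 10^{5}$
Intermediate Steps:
$p{\left(m,S \right)} = \frac{167}{11} - \frac{m}{22}$ ($p{\left(m,S \right)} = \frac{-334 + m}{-22} = \left(-334 + m\right) \left(- \frac{1}{22}\right) = \frac{167}{11} - \frac{m}{22}$)
$p{\left(323,x{\left(-17 \right)} \right)} - -347153 = \left(\frac{167}{11} - \frac{323}{22}\right) - -347153 = \left(\frac{167}{11} - \frac{323}{22}\right) + 347153 = \frac{1}{2} + 347153 = \frac{694307}{2}$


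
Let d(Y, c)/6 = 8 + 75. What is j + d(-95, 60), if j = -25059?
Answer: -24561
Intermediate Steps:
d(Y, c) = 498 (d(Y, c) = 6*(8 + 75) = 6*83 = 498)
j + d(-95, 60) = -25059 + 498 = -24561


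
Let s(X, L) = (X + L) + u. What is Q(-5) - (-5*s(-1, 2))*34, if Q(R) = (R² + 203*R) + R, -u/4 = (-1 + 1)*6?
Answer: -825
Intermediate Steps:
u = 0 (u = -4*(-1 + 1)*6 = -0*6 = -4*0 = 0)
s(X, L) = L + X (s(X, L) = (X + L) + 0 = (L + X) + 0 = L + X)
Q(R) = R² + 204*R
Q(-5) - (-5*s(-1, 2))*34 = -5*(204 - 5) - (-5*(2 - 1))*34 = -5*199 - (-5*1)*34 = -995 - (-5)*34 = -995 - 1*(-170) = -995 + 170 = -825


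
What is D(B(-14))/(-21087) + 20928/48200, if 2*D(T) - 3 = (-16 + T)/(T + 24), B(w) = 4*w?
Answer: 147060737/338797800 ≈ 0.43407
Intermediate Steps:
D(T) = 3/2 + (-16 + T)/(2*(24 + T)) (D(T) = 3/2 + ((-16 + T)/(T + 24))/2 = 3/2 + ((-16 + T)/(24 + T))/2 = 3/2 + (-16 + T)/(2*(24 + T)))
D(B(-14))/(-21087) + 20928/48200 = (2*(14 + 4*(-14))/(24 + 4*(-14)))/(-21087) + 20928/48200 = (2*(14 - 56)/(24 - 56))*(-1/21087) + 20928*(1/48200) = (2*(-42)/(-32))*(-1/21087) + 2616/6025 = (2*(-1/32)*(-42))*(-1/21087) + 2616/6025 = (21/8)*(-1/21087) + 2616/6025 = -7/56232 + 2616/6025 = 147060737/338797800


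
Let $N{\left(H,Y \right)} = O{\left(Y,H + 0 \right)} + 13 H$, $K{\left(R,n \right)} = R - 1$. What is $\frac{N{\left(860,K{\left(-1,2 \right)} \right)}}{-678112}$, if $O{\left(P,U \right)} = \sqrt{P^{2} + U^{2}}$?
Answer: $- \frac{2795}{169528} - \frac{\sqrt{184901}}{339056} \approx -0.017755$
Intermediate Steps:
$K{\left(R,n \right)} = -1 + R$
$N{\left(H,Y \right)} = \sqrt{H^{2} + Y^{2}} + 13 H$ ($N{\left(H,Y \right)} = \sqrt{Y^{2} + \left(H + 0\right)^{2}} + 13 H = \sqrt{Y^{2} + H^{2}} + 13 H = \sqrt{H^{2} + Y^{2}} + 13 H$)
$\frac{N{\left(860,K{\left(-1,2 \right)} \right)}}{-678112} = \frac{\sqrt{860^{2} + \left(-1 - 1\right)^{2}} + 13 \cdot 860}{-678112} = \left(\sqrt{739600 + \left(-2\right)^{2}} + 11180\right) \left(- \frac{1}{678112}\right) = \left(\sqrt{739600 + 4} + 11180\right) \left(- \frac{1}{678112}\right) = \left(\sqrt{739604} + 11180\right) \left(- \frac{1}{678112}\right) = \left(2 \sqrt{184901} + 11180\right) \left(- \frac{1}{678112}\right) = \left(11180 + 2 \sqrt{184901}\right) \left(- \frac{1}{678112}\right) = - \frac{2795}{169528} - \frac{\sqrt{184901}}{339056}$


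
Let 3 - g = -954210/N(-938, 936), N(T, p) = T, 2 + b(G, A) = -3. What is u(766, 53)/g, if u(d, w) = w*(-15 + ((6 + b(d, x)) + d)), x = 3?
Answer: -9346232/237849 ≈ -39.295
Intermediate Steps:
b(G, A) = -5 (b(G, A) = -2 - 3 = -5)
g = -475698/469 (g = 3 - (-954210)/(-938) = 3 - (-954210)*(-1)/938 = 3 - 1*477105/469 = 3 - 477105/469 = -475698/469 ≈ -1014.3)
u(d, w) = w*(-14 + d) (u(d, w) = w*(-15 + ((6 - 5) + d)) = w*(-15 + (1 + d)) = w*(-14 + d))
u(766, 53)/g = (53*(-14 + 766))/(-475698/469) = (53*752)*(-469/475698) = 39856*(-469/475698) = -9346232/237849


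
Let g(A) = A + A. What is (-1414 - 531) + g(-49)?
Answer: -2043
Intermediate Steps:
g(A) = 2*A
(-1414 - 531) + g(-49) = (-1414 - 531) + 2*(-49) = -1945 - 98 = -2043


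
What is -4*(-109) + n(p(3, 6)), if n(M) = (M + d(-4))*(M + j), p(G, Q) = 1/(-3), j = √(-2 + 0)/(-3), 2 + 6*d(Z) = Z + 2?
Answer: 1309/3 + I*√2/3 ≈ 436.33 + 0.4714*I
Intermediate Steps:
d(Z) = Z/6 (d(Z) = -⅓ + (Z + 2)/6 = -⅓ + (2 + Z)/6 = -⅓ + (⅓ + Z/6) = Z/6)
j = -I*√2/3 (j = √(-2)*(-⅓) = (I*√2)*(-⅓) = -I*√2/3 ≈ -0.4714*I)
p(G, Q) = -⅓
n(M) = (-⅔ + M)*(M - I*√2/3) (n(M) = (M + (⅙)*(-4))*(M - I*√2/3) = (M - ⅔)*(M - I*√2/3) = (-⅔ + M)*(M - I*√2/3))
-4*(-109) + n(p(3, 6)) = -4*(-109) + ((-⅓)² - ⅔*(-⅓) + 2*I*√2/9 - ⅓*I*(-⅓)*√2) = 436 + (⅑ + 2/9 + 2*I*√2/9 + I*√2/9) = 436 + (⅓ + I*√2/3) = 1309/3 + I*√2/3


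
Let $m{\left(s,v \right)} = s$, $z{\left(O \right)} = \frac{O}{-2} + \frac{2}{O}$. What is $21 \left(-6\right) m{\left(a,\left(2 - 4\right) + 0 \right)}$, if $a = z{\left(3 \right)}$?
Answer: $105$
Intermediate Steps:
$z{\left(O \right)} = \frac{2}{O} - \frac{O}{2}$ ($z{\left(O \right)} = O \left(- \frac{1}{2}\right) + \frac{2}{O} = - \frac{O}{2} + \frac{2}{O} = \frac{2}{O} - \frac{O}{2}$)
$a = - \frac{5}{6}$ ($a = \frac{2}{3} - \frac{3}{2} = - \frac{5}{6} \approx -0.83333$)
$21 \left(-6\right) m{\left(a,\left(2 - 4\right) + 0 \right)} = 21 \left(-6\right) \left(- \frac{5}{6}\right) = \left(-126\right) \left(- \frac{5}{6}\right) = 105$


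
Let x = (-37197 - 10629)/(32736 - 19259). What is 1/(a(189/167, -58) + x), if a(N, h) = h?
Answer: -13477/829492 ≈ -0.016247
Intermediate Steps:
x = -47826/13477 ≈ -3.5487
1/(a(189/167, -58) + x) = 1/(-58 - 47826/13477) = 1/(-829492/13477) = -13477/829492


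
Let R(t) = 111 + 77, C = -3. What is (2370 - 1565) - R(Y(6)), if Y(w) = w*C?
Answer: 617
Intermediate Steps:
Y(w) = -3*w (Y(w) = w*(-3) = -3*w)
R(t) = 188
(2370 - 1565) - R(Y(6)) = (2370 - 1565) - 1*188 = 805 - 188 = 617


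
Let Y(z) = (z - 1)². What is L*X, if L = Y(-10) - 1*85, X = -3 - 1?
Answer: -144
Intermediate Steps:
Y(z) = (-1 + z)²
X = -4
L = 36 (L = (-1 - 10)² - 1*85 = (-11)² - 85 = 121 - 85 = 36)
L*X = 36*(-4) = -144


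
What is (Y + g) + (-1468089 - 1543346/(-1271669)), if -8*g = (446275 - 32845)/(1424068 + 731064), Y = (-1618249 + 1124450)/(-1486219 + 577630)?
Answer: -2088955833259082676345341/1422909850395851664 ≈ -1.4681e+6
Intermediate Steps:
Y = 493799/908589 (Y = -493799/(-908589) = -493799*(-1/908589) = 493799/908589 ≈ 0.54348)
g = -206715/8620528 (g = -(446275 - 32845)/(8*(1424068 + 731064)) = -206715/(4*2155132) = -1/8*206715/1077566 = -206715/8620528 ≈ -0.023979)
(Y + g) + (-1468089 - 1543346/(-1271669)) = (493799/908589 - 206715/8620528) + (-1468089 - 1543346/(-1271669)) = 4068989130737/7832516914992 + (-1468089 - 1543346*(-1)/1271669) = 4068989130737/7832516914992 + (-1468089 - 1*(-220478/181667)) = 4068989130737/7832516914992 + (-1468089 + 220478/181667) = 4068989130737/7832516914992 - 266703103885/181667 = -2088955833259082676345341/1422909850395851664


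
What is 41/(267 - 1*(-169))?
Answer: 41/436 ≈ 0.094037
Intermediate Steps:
41/(267 - 1*(-169)) = 41/(267 + 169) = 41/436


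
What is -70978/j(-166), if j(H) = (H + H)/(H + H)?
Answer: -70978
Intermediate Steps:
j(H) = 1 (j(H) = (2*H)/((2*H)) = (2*H)*(1/(2*H)) = 1)
-70978/j(-166) = -70978/1 = -70978*1 = -70978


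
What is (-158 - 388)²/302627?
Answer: 22932/23279 ≈ 0.98509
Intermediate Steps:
(-158 - 388)²/302627 = (-546)²*(1/302627) = 298116*(1/302627) = 22932/23279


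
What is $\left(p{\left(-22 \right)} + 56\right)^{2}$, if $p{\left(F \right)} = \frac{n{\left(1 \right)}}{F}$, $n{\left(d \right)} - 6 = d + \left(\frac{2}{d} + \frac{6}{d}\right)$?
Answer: $\frac{1481089}{484} \approx 3060.1$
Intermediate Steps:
$n{\left(d \right)} = 6 + d + \frac{8}{d}$ ($n{\left(d \right)} = 6 + \left(d + \left(\frac{2}{d} + \frac{6}{d}\right)\right) = 6 + \left(d + \frac{8}{d}\right) = 6 + d + \frac{8}{d}$)
$p{\left(F \right)} = \frac{15}{F}$ ($p{\left(F \right)} = \frac{6 + 1 + \frac{8}{1}}{F} = \frac{6 + 1 + 8 \cdot 1}{F} = \frac{6 + 1 + 8}{F} = \frac{15}{F}$)
$\left(p{\left(-22 \right)} + 56\right)^{2} = \left(\frac{15}{-22} + 56\right)^{2} = \left(15 \left(- \frac{1}{22}\right) + 56\right)^{2} = \left(- \frac{15}{22} + 56\right)^{2} = \left(\frac{1217}{22}\right)^{2} = \frac{1481089}{484}$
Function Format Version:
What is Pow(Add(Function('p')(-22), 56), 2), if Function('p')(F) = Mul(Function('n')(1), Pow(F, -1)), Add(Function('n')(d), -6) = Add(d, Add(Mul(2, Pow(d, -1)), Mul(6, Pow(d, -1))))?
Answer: Rational(1481089, 484) ≈ 3060.1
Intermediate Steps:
Function('n')(d) = Add(6, d, Mul(8, Pow(d, -1))) (Function('n')(d) = Add(6, Add(d, Add(Mul(2, Pow(d, -1)), Mul(6, Pow(d, -1))))) = Add(6, Add(d, Mul(8, Pow(d, -1)))) = Add(6, d, Mul(8, Pow(d, -1))))
Function('p')(F) = Mul(15, Pow(F, -1)) (Function('p')(F) = Mul(Add(6, 1, Mul(8, Pow(1, -1))), Pow(F, -1)) = Mul(Add(6, 1, Mul(8, 1)), Pow(F, -1)) = Mul(Add(6, 1, 8), Pow(F, -1)) = Mul(15, Pow(F, -1)))
Pow(Add(Function('p')(-22), 56), 2) = Pow(Add(Mul(15, Pow(-22, -1)), 56), 2) = Pow(Add(Mul(15, Rational(-1, 22)), 56), 2) = Pow(Add(Rational(-15, 22), 56), 2) = Pow(Rational(1217, 22), 2) = Rational(1481089, 484)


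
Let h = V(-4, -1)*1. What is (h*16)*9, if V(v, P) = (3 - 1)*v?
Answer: -1152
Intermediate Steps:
V(v, P) = 2*v
h = -8 (h = (2*(-4))*1 = -8*1 = -8)
(h*16)*9 = -8*16*9 = -128*9 = -1152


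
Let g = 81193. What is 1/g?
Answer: 1/81193 ≈ 1.2316e-5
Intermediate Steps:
1/g = 1/81193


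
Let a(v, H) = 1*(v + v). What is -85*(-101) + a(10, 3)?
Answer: 8605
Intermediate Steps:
a(v, H) = 2*v (a(v, H) = 1*(2*v) = 2*v)
-85*(-101) + a(10, 3) = -85*(-101) + 2*10 = 8585 + 20 = 8605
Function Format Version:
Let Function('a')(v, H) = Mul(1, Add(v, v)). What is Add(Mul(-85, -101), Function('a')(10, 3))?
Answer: 8605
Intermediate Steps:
Function('a')(v, H) = Mul(2, v) (Function('a')(v, H) = Mul(1, Mul(2, v)) = Mul(2, v))
Add(Mul(-85, -101), Function('a')(10, 3)) = Add(Mul(-85, -101), Mul(2, 10)) = Add(8585, 20) = 8605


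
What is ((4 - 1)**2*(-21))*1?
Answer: -189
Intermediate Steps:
((4 - 1)**2*(-21))*1 = (3**2*(-21))*1 = (9*(-21))*1 = -189*1 = -189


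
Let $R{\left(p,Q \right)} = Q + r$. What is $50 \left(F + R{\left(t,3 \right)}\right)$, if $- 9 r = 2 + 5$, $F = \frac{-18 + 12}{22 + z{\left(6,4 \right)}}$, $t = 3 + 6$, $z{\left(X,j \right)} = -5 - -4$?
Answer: $\frac{6100}{63} \approx 96.825$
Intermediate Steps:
$z{\left(X,j \right)} = -1$ ($z{\left(X,j \right)} = -5 + 4 = -1$)
$t = 9$
$F = - \frac{2}{7}$ ($F = \frac{-18 + 12}{22 - 1} = - \frac{6}{21} = \left(-6\right) \frac{1}{21} = - \frac{2}{7} \approx -0.28571$)
$r = - \frac{7}{9}$ ($r = - \frac{2 + 5}{9} = \left(- \frac{1}{9}\right) 7 = - \frac{7}{9} \approx -0.77778$)
$R{\left(p,Q \right)} = - \frac{7}{9} + Q$ ($R{\left(p,Q \right)} = Q - \frac{7}{9} = - \frac{7}{9} + Q$)
$50 \left(F + R{\left(t,3 \right)}\right) = 50 \left(- \frac{2}{7} + \left(- \frac{7}{9} + 3\right)\right) = 50 \left(- \frac{2}{7} + \frac{20}{9}\right) = 50 \cdot \frac{122}{63} = \frac{6100}{63}$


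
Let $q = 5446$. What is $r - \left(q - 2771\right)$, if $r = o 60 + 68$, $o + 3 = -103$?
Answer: $-8967$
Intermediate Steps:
$o = -106$ ($o = -3 - 103 = -106$)
$r = -6292$ ($r = \left(-106\right) 60 + 68 = -6360 + 68 = -6292$)
$r - \left(q - 2771\right) = -6292 - \left(5446 - 2771\right) = -6292 - 2675 = -8967$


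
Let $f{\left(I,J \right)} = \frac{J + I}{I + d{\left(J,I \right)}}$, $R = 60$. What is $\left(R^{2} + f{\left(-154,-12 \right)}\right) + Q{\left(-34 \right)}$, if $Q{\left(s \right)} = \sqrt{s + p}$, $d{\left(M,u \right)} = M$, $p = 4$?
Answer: $3601 + i \sqrt{30} \approx 3601.0 + 5.4772 i$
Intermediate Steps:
$Q{\left(s \right)} = \sqrt{4 + s}$ ($Q{\left(s \right)} = \sqrt{s + 4} = \sqrt{4 + s}$)
$f{\left(I,J \right)} = 1$ ($f{\left(I,J \right)} = \frac{J + I}{I + J} = \frac{I + J}{I + J} = 1$)
$\left(R^{2} + f{\left(-154,-12 \right)}\right) + Q{\left(-34 \right)} = \left(60^{2} + 1\right) + \sqrt{4 - 34} = \left(3600 + 1\right) + \sqrt{-30} = 3601 + i \sqrt{30}$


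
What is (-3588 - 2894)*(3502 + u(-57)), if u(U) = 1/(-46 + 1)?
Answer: -1021491898/45 ≈ -2.2700e+7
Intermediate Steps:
u(U) = -1/45 (u(U) = 1/(-45) = -1/45)
(-3588 - 2894)*(3502 + u(-57)) = (-3588 - 2894)*(3502 - 1/45) = -6482*157589/45 = -1021491898/45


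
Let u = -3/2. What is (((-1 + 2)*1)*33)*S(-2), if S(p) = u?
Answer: -99/2 ≈ -49.500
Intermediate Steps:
u = -3/2 (u = -3*1/2 = -3/2 ≈ -1.5000)
S(p) = -3/2
(((-1 + 2)*1)*33)*S(-2) = (((-1 + 2)*1)*33)*(-3/2) = ((1*1)*33)*(-3/2) = (1*33)*(-3/2) = 33*(-3/2) = -99/2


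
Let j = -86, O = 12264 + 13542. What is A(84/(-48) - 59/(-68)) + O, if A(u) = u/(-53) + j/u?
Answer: 350085577/13515 ≈ 25903.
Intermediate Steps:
O = 25806
A(u) = -86/u - u/53 (A(u) = u/(-53) - 86/u = u*(-1/53) - 86/u = -u/53 - 86/u = -86/u - u/53)
A(84/(-48) - 59/(-68)) + O = (-86/(84/(-48) - 59/(-68)) - (84/(-48) - 59/(-68))/53) + 25806 = (-86/(84*(-1/48) - 59*(-1/68)) - (84*(-1/48) - 59*(-1/68))/53) + 25806 = (-86/(-7/4 + 59/68) - (-7/4 + 59/68)/53) + 25806 = (-86/(-15/17) - 1/53*(-15/17)) + 25806 = (-86*(-17/15) + 15/901) + 25806 = (1462/15 + 15/901) + 25806 = 1317487/13515 + 25806 = 350085577/13515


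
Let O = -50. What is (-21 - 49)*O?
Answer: 3500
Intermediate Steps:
(-21 - 49)*O = (-21 - 49)*(-50) = -70*(-50) = 3500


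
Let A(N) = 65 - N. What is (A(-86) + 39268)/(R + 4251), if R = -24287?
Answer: -39419/20036 ≈ -1.9674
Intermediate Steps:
(A(-86) + 39268)/(R + 4251) = ((65 - 1*(-86)) + 39268)/(-24287 + 4251) = ((65 + 86) + 39268)/(-20036) = (151 + 39268)*(-1/20036) = 39419*(-1/20036) = -39419/20036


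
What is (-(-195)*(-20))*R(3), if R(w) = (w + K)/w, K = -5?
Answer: 2600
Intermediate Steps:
R(w) = (-5 + w)/w (R(w) = (w - 5)/w = (-5 + w)/w)
(-(-195)*(-20))*R(3) = (-(-195)*(-20))*((-5 + 3)/3) = (-65*60)*((1/3)*(-2)) = -3900*(-2/3) = 2600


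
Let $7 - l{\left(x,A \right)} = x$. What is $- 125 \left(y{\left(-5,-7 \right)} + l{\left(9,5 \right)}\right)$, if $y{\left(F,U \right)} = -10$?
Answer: $1500$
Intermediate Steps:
$l{\left(x,A \right)} = 7 - x$
$- 125 \left(y{\left(-5,-7 \right)} + l{\left(9,5 \right)}\right) = - 125 \left(-10 + \left(7 - 9\right)\right) = - 125 \left(-10 - 2\right) = \left(-125\right) \left(-12\right) = 1500$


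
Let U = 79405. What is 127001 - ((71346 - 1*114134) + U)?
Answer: 90384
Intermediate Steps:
127001 - ((71346 - 1*114134) + U) = 127001 - ((71346 - 1*114134) + 79405) = 127001 - ((71346 - 114134) + 79405) = 127001 - (-42788 + 79405) = 127001 - 1*36617 = 127001 - 36617 = 90384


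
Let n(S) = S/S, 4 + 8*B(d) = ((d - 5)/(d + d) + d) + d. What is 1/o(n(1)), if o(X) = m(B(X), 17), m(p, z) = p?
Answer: -2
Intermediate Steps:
B(d) = -½ + d/4 + (-5 + d)/(16*d) (B(d) = -½ + (((d - 5)/(d + d) + d) + d)/8 = -½ + (((-5 + d)/((2*d)) + d) + d)/8 = -½ + (((-5 + d)*(1/(2*d)) + d) + d)/8 = -½ + (((-5 + d)/(2*d) + d) + d)/8 = -½ + ((d + (-5 + d)/(2*d)) + d)/8 = -½ + (2*d + (-5 + d)/(2*d))/8 = -½ + (d/4 + (-5 + d)/(16*d)) = -½ + d/4 + (-5 + d)/(16*d))
n(S) = 1
o(X) = (-5 + X*(-7 + 4*X))/(16*X)
1/o(n(1)) = 1/((1/16)*(-5 + 1*(-7 + 4*1))/1) = 1/((1/16)*1*(-5 + 1*(-7 + 4))) = 1/((1/16)*1*(-5 + 1*(-3))) = 1/((1/16)*1*(-5 - 3)) = 1/((1/16)*1*(-8)) = 1/(-½) = -2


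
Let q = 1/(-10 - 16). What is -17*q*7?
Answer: 119/26 ≈ 4.5769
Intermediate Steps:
q = -1/26 (q = 1/(-26) = -1/26 ≈ -0.038462)
-17*q*7 = -17*(-1/26)*7 = (17/26)*7 = 119/26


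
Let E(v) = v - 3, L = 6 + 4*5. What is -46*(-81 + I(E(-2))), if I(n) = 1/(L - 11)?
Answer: 55844/15 ≈ 3722.9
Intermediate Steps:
L = 26 (L = 6 + 20 = 26)
E(v) = -3 + v
I(n) = 1/15 (I(n) = 1/(26 - 11) = 1/15)
-46*(-81 + I(E(-2))) = -46*(-81 + 1/15) = -46*(-1214/15) = 55844/15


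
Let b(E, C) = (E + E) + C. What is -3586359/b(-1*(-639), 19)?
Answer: -3586359/1297 ≈ -2765.1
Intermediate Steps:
b(E, C) = C + 2*E (b(E, C) = 2*E + C = C + 2*E)
-3586359/b(-1*(-639), 19) = -3586359/(19 + 2*(-1*(-639))) = -3586359/(19 + 2*639) = -3586359/(19 + 1278) = -3586359/1297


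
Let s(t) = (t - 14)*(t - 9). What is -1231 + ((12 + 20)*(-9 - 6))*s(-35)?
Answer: -1036111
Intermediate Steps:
s(t) = (-14 + t)*(-9 + t)
-1231 + ((12 + 20)*(-9 - 6))*s(-35) = -1231 + ((12 + 20)*(-9 - 6))*(126 + (-35)² - 23*(-35)) = -1231 + (32*(-15))*(126 + 1225 + 805) = -1231 - 480*2156 = -1231 - 1034880 = -1036111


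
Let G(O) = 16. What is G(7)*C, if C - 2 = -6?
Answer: -64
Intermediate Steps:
C = -4 (C = 2 - 6 = -4)
G(7)*C = 16*(-4) = -64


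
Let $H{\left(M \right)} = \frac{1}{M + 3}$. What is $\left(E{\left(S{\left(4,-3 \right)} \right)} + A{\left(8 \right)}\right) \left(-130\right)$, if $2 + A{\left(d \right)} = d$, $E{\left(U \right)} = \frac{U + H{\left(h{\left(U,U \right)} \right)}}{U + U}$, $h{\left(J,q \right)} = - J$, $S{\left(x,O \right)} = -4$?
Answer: $- \frac{23595}{28} \approx -842.68$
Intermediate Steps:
$H{\left(M \right)} = \frac{1}{3 + M}$
$E{\left(U \right)} = \frac{U + \frac{1}{3 - U}}{2 U}$ ($E{\left(U \right)} = \frac{U + \frac{1}{3 - U}}{U + U} = \frac{U + \frac{1}{3 - U}}{2 U}$)
$A{\left(d \right)} = -2 + d$
$\left(E{\left(S{\left(4,-3 \right)} \right)} + A{\left(8 \right)}\right) \left(-130\right) = \left(\frac{-1 - 4 \left(-3 - 4\right)}{2 \left(-4\right) \left(-3 - 4\right)} + \left(-2 + 8\right)\right) \left(-130\right) = \left(\frac{1}{2} \left(- \frac{1}{4}\right) \frac{1}{-7} \left(-1 - -28\right) + 6\right) \left(-130\right) = \left(\frac{1}{2} \left(- \frac{1}{4}\right) \left(- \frac{1}{7}\right) \left(-1 + 28\right) + 6\right) \left(-130\right) = \left(\frac{1}{2} \left(- \frac{1}{4}\right) \left(- \frac{1}{7}\right) 27 + 6\right) \left(-130\right) = \left(\frac{27}{56} + 6\right) \left(-130\right) = \frac{363}{56} \left(-130\right) = - \frac{23595}{28}$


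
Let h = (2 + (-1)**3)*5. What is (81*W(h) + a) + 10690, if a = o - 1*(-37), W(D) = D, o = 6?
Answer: 11138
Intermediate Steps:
h = 5 (h = (2 - 1)*5 = 1*5 = 5)
a = 43 (a = 6 - 1*(-37) = 6 + 37 = 43)
(81*W(h) + a) + 10690 = (81*5 + 43) + 10690 = (405 + 43) + 10690 = 448 + 10690 = 11138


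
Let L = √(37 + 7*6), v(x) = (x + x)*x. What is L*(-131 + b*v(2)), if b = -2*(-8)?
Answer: -3*√79 ≈ -26.665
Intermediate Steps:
v(x) = 2*x² (v(x) = (2*x)*x = 2*x²)
b = 16
L = √79 (L = √(37 + 42) = √79 ≈ 8.8882)
L*(-131 + b*v(2)) = √79*(-131 + 16*(2*2²)) = √79*(-131 + 16*(2*4)) = √79*(-131 + 16*8) = √79*(-131 + 128) = √79*(-3) = -3*√79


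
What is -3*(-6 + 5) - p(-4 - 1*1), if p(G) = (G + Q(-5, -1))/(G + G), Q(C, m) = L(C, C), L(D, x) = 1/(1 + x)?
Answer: 99/40 ≈ 2.4750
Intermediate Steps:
Q(C, m) = 1/(1 + C)
p(G) = (-¼ + G)/(2*G) (p(G) = (G + 1/(1 - 5))/(G + G) = (G + 1/(-4))/((2*G)) = (G - ¼)*(1/(2*G)) = (-¼ + G)*(1/(2*G)) = (-¼ + G)/(2*G))
-3*(-6 + 5) - p(-4 - 1*1) = -3*(-6 + 5) - (-1 + 4*(-4 - 1*1))/(8*(-4 - 1*1)) = -3*(-1) - (-1 + 4*(-4 - 1))/(8*(-4 - 1)) = 3 - (-1 + 4*(-5))/(8*(-5)) = 3 - (-1)*(-1 - 20)/(8*5) = 3 - (-1)*(-21)/(8*5) = 3 - 1*21/40 = 3 - 21/40 = 99/40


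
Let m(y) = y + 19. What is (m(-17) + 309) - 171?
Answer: 140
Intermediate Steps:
m(y) = 19 + y
(m(-17) + 309) - 171 = ((19 - 17) + 309) - 171 = (2 + 309) - 171 = 311 - 171 = 140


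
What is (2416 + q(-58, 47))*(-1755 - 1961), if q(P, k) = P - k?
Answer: -8587676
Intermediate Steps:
(2416 + q(-58, 47))*(-1755 - 1961) = (2416 + (-58 - 1*47))*(-1755 - 1961) = (2416 + (-58 - 47))*(-3716) = (2416 - 105)*(-3716) = 2311*(-3716) = -8587676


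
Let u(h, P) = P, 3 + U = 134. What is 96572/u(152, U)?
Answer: 96572/131 ≈ 737.19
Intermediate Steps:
U = 131 (U = -3 + 134 = 131)
96572/u(152, U) = 96572/131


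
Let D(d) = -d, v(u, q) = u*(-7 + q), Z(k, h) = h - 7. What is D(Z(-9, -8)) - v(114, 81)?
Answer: -8421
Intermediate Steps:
Z(k, h) = -7 + h
D(Z(-9, -8)) - v(114, 81) = -(-7 - 8) - 114*(-7 + 81) = -1*(-15) - 114*74 = 15 - 1*8436 = 15 - 8436 = -8421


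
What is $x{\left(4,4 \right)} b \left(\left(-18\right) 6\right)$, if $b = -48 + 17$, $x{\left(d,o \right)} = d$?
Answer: $13392$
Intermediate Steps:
$b = -31$
$x{\left(4,4 \right)} b \left(\left(-18\right) 6\right) = 4 \left(-31\right) \left(\left(-18\right) 6\right) = \left(-124\right) \left(-108\right) = 13392$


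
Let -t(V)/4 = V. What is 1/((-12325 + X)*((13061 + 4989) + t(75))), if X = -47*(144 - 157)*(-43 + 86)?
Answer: 1/247577000 ≈ 4.0391e-9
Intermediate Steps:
t(V) = -4*V
X = 26273 (X = -(-611)*43 = -47*(-559) = 26273)
1/((-12325 + X)*((13061 + 4989) + t(75))) = 1/((-12325 + 26273)*((13061 + 4989) - 4*75)) = 1/(13948*(18050 - 300)) = 1/(13948*17750) = 1/247577000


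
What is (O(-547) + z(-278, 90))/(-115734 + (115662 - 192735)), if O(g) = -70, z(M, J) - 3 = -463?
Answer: 530/192807 ≈ 0.0027489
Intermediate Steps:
z(M, J) = -460 (z(M, J) = 3 - 463 = -460)
(O(-547) + z(-278, 90))/(-115734 + (115662 - 192735)) = (-70 - 460)/(-115734 + (115662 - 192735)) = -530/(-115734 - 77073) = -530/(-192807) = -530*(-1/192807) = 530/192807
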